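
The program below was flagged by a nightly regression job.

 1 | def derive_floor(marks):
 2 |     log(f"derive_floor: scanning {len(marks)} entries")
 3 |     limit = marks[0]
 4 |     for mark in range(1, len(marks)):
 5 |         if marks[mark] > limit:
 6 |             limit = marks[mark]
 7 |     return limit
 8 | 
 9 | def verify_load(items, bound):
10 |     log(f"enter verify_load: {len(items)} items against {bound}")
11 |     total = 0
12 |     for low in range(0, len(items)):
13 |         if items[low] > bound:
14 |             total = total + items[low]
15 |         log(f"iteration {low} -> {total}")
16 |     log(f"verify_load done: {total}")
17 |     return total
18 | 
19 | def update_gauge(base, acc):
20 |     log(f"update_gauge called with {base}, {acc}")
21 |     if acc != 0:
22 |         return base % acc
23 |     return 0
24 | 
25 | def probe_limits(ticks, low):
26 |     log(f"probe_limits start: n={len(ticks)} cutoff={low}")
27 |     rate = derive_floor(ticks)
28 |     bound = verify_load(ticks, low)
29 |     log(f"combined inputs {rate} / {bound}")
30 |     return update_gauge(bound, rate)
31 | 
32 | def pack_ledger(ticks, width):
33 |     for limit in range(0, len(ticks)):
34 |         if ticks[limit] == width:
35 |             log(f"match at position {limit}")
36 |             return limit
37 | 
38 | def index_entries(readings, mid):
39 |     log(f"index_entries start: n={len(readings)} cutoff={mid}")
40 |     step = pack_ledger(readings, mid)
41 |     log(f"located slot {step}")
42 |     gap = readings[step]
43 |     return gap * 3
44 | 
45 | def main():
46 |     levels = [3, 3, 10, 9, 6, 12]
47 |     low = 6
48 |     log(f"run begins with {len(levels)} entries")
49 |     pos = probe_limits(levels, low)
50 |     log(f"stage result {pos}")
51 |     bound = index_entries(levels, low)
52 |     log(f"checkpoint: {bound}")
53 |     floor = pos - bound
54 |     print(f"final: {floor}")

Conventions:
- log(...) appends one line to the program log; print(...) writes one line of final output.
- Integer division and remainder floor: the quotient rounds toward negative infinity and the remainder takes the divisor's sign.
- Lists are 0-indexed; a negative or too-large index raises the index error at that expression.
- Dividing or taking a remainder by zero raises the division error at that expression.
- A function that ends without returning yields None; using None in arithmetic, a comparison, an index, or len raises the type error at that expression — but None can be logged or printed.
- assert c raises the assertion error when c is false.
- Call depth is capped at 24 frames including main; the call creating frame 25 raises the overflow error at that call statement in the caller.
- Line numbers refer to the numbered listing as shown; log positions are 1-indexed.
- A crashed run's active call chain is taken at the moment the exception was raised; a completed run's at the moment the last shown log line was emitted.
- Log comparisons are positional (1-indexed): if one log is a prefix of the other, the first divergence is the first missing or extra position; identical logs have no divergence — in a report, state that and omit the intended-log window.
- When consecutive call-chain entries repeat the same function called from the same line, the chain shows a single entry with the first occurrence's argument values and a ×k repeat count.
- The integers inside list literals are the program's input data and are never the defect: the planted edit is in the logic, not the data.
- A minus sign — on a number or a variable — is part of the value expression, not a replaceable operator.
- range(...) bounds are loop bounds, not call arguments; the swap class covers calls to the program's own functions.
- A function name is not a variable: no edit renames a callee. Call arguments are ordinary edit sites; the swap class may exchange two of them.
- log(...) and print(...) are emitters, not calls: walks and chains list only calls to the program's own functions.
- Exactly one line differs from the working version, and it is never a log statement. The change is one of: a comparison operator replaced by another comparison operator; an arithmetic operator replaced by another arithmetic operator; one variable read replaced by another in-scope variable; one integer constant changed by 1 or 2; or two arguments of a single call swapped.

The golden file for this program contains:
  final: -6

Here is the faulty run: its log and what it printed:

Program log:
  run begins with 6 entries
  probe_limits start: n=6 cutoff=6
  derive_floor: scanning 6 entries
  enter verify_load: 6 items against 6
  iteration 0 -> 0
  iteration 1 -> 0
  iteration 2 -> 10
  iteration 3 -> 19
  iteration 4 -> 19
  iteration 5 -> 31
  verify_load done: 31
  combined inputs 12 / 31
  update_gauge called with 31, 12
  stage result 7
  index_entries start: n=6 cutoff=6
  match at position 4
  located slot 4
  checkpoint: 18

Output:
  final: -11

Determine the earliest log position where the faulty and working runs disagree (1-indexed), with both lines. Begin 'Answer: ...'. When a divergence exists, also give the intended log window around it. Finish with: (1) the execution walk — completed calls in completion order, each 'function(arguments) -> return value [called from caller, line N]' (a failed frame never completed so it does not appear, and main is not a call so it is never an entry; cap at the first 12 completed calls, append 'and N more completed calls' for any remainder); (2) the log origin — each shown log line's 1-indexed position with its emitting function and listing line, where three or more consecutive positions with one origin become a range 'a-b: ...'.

Answer: position 13 — shown 'update_gauge called with 31, 12', intended 'update_gauge called with 12, 31'.
Intended log window:
  11: verify_load done: 31
  12: combined inputs 12 / 31
  13: update_gauge called with 12, 31
  14: stage result 12
Execution walk:
  derive_floor([3, 3, 10, 9, 6, 12]) -> 12  [called from probe_limits, line 27]
  verify_load([3, 3, 10, 9, 6, 12], 6) -> 31  [called from probe_limits, line 28]
  update_gauge(31, 12) -> 7  [called from probe_limits, line 30]
  probe_limits([3, 3, 10, 9, 6, 12], 6) -> 7  [called from main, line 49]
  pack_ledger([3, 3, 10, 9, 6, 12], 6) -> 4  [called from index_entries, line 40]
  index_entries([3, 3, 10, 9, 6, 12], 6) -> 18  [called from main, line 51]
Log origin:
  1 — main, line 48
  2 — probe_limits, line 26
  3 — derive_floor, line 2
  4 — verify_load, line 10
  5-10 — verify_load, line 15
  11 — verify_load, line 16
  12 — probe_limits, line 29
  13 — update_gauge, line 20
  14 — main, line 50
  15 — index_entries, line 39
  16 — pack_ledger, line 35
  17 — index_entries, line 41
  18 — main, line 52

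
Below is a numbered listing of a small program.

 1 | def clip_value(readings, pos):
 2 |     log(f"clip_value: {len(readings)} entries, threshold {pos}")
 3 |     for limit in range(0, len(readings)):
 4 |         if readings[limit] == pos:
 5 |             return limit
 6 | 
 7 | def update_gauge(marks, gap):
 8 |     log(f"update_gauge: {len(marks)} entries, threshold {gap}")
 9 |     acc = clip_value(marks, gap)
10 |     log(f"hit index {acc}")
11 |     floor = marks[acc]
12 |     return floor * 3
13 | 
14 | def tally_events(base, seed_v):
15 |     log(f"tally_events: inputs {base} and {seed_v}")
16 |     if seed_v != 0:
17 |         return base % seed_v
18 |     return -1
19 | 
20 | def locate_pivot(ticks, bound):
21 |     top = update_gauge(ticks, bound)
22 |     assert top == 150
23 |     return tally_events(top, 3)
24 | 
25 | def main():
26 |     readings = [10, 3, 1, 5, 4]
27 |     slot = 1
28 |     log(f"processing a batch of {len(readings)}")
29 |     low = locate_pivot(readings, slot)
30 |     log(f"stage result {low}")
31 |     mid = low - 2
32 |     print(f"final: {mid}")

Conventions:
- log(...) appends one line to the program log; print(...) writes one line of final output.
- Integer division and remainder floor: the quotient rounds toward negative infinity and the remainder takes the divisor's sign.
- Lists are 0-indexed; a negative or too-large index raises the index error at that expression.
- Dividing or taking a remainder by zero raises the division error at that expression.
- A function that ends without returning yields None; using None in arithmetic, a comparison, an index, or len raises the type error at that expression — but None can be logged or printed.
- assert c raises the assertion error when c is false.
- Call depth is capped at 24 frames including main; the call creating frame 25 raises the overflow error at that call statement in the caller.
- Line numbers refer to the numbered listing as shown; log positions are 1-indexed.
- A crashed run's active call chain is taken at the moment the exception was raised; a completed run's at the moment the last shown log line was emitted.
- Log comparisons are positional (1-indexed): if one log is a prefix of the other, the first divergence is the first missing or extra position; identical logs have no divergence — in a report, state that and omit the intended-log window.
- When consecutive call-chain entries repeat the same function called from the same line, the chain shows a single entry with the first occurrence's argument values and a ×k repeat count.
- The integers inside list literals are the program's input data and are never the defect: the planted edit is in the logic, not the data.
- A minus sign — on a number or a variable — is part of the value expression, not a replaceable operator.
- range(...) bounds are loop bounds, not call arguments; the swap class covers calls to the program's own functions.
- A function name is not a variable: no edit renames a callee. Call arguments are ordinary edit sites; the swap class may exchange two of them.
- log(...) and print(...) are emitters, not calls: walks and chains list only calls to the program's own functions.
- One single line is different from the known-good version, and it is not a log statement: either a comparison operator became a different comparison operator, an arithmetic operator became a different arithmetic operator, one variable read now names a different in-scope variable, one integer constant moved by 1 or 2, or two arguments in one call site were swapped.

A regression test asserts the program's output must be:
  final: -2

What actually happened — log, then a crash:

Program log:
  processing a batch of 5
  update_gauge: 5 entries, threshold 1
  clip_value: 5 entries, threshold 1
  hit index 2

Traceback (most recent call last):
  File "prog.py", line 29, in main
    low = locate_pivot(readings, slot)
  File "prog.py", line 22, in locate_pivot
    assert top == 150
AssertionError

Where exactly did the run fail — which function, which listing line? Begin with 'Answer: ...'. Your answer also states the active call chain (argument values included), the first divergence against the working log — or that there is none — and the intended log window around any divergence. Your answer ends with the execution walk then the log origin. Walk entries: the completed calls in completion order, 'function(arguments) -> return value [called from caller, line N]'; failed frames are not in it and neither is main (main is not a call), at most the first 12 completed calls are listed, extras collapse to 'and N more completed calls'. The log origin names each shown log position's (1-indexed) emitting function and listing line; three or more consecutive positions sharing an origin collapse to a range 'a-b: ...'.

Answer: the error was raised in locate_pivot, line 22.
The tell: The log ends early — 4 lines, where the working version next logs 'tally_events: inputs 3 and 3'.
Call chain: main -> locate_pivot([10, 3, 1, 5, 4], 1) (called at line 29).
First divergence: position 5 (shown log ended at 4 lines; the working version continues: 'tally_events: inputs 3 and 3').
Intended log window:
  3: clip_value: 5 entries, threshold 1
  4: hit index 2
  5: tally_events: inputs 3 and 3
  6: stage result 0
Execution walk:
  clip_value([10, 3, 1, 5, 4], 1) -> 2  [called from update_gauge, line 9]
  update_gauge([10, 3, 1, 5, 4], 1) -> 3  [called from locate_pivot, line 21]
Log origins:
  1: from main, line 28
  2: from update_gauge, line 8
  3: from clip_value, line 2
  4: from update_gauge, line 10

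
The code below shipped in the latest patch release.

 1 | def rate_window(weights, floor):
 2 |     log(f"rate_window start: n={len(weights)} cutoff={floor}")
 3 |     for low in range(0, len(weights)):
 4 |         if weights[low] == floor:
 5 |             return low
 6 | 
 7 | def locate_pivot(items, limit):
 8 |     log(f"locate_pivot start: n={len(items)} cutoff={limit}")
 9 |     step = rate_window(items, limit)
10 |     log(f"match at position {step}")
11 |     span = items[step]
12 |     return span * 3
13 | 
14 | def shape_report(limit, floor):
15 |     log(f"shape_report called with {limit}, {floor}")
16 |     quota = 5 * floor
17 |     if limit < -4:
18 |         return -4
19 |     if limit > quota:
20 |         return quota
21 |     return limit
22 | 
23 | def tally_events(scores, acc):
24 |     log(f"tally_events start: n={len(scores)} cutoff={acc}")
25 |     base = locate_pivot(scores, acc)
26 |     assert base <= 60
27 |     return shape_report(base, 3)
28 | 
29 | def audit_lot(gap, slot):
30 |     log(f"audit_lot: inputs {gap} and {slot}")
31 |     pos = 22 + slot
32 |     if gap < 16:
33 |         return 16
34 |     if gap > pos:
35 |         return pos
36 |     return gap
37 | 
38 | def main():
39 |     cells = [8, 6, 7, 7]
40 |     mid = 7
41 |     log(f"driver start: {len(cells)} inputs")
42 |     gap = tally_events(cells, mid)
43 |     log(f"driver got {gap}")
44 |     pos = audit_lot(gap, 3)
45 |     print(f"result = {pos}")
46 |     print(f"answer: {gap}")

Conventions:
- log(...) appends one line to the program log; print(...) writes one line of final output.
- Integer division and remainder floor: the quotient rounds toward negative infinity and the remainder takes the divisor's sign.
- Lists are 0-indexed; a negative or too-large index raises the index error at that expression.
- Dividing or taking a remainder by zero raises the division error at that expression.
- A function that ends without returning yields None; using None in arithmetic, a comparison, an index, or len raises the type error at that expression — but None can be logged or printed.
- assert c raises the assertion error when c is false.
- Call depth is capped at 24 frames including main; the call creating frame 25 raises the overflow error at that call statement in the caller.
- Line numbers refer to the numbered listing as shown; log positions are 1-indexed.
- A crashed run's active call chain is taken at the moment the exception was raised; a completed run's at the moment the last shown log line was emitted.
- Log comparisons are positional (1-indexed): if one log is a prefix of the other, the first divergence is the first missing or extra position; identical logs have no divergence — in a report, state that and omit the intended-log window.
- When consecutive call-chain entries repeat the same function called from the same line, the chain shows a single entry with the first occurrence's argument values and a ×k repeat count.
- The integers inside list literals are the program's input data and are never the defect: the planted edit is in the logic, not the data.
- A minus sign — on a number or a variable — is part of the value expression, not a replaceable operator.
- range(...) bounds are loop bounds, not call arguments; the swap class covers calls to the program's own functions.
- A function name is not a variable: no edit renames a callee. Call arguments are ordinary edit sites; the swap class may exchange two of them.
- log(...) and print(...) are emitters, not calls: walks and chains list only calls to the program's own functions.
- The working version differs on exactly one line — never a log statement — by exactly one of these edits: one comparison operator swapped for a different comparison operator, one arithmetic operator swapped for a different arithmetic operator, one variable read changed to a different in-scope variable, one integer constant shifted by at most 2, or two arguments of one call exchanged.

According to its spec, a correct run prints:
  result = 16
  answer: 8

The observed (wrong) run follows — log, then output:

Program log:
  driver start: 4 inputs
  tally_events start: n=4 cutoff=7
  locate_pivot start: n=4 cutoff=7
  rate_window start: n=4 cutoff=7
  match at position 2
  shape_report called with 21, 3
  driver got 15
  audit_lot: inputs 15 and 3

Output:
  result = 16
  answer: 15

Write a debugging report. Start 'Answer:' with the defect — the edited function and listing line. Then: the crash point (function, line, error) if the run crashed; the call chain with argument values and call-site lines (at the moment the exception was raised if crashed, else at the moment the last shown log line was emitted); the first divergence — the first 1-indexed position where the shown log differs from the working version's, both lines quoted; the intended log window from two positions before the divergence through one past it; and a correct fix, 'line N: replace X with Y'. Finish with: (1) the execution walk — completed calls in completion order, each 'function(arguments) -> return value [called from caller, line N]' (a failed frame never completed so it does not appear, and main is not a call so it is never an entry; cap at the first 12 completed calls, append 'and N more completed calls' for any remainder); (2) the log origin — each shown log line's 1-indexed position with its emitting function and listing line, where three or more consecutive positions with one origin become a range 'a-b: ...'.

Answer: the defect is in shape_report at line 16.
Key fact: Position 7 is the first bad log line: 'driver got 15' should read 'driver got 8'.
Call chain: main -> audit_lot(15, 3) (called at line 44).
First divergence: at position 7 the run shows 'driver got 15' where the working version logs 'driver got 8'.
Intended log window:
  5: match at position 2
  6: shape_report called with 21, 3
  7: driver got 8
  8: audit_lot: inputs 8 and 3
Execution walk:
  rate_window([8, 6, 7, 7], 7) -> 2  [called from locate_pivot, line 9]
  locate_pivot([8, 6, 7, 7], 7) -> 21  [called from tally_events, line 25]
  shape_report(21, 3) -> 15  [called from tally_events, line 27]
  tally_events([8, 6, 7, 7], 7) -> 15  [called from main, line 42]
  audit_lot(15, 3) -> 16  [called from main, line 44]
Log line origins:
  1: from main, line 41
  2: from tally_events, line 24
  3: from locate_pivot, line 8
  4: from rate_window, line 2
  5: from locate_pivot, line 10
  6: from shape_report, line 15
  7: from main, line 43
  8: from audit_lot, line 30
A correct fix: line 16: replace `*` with `+`.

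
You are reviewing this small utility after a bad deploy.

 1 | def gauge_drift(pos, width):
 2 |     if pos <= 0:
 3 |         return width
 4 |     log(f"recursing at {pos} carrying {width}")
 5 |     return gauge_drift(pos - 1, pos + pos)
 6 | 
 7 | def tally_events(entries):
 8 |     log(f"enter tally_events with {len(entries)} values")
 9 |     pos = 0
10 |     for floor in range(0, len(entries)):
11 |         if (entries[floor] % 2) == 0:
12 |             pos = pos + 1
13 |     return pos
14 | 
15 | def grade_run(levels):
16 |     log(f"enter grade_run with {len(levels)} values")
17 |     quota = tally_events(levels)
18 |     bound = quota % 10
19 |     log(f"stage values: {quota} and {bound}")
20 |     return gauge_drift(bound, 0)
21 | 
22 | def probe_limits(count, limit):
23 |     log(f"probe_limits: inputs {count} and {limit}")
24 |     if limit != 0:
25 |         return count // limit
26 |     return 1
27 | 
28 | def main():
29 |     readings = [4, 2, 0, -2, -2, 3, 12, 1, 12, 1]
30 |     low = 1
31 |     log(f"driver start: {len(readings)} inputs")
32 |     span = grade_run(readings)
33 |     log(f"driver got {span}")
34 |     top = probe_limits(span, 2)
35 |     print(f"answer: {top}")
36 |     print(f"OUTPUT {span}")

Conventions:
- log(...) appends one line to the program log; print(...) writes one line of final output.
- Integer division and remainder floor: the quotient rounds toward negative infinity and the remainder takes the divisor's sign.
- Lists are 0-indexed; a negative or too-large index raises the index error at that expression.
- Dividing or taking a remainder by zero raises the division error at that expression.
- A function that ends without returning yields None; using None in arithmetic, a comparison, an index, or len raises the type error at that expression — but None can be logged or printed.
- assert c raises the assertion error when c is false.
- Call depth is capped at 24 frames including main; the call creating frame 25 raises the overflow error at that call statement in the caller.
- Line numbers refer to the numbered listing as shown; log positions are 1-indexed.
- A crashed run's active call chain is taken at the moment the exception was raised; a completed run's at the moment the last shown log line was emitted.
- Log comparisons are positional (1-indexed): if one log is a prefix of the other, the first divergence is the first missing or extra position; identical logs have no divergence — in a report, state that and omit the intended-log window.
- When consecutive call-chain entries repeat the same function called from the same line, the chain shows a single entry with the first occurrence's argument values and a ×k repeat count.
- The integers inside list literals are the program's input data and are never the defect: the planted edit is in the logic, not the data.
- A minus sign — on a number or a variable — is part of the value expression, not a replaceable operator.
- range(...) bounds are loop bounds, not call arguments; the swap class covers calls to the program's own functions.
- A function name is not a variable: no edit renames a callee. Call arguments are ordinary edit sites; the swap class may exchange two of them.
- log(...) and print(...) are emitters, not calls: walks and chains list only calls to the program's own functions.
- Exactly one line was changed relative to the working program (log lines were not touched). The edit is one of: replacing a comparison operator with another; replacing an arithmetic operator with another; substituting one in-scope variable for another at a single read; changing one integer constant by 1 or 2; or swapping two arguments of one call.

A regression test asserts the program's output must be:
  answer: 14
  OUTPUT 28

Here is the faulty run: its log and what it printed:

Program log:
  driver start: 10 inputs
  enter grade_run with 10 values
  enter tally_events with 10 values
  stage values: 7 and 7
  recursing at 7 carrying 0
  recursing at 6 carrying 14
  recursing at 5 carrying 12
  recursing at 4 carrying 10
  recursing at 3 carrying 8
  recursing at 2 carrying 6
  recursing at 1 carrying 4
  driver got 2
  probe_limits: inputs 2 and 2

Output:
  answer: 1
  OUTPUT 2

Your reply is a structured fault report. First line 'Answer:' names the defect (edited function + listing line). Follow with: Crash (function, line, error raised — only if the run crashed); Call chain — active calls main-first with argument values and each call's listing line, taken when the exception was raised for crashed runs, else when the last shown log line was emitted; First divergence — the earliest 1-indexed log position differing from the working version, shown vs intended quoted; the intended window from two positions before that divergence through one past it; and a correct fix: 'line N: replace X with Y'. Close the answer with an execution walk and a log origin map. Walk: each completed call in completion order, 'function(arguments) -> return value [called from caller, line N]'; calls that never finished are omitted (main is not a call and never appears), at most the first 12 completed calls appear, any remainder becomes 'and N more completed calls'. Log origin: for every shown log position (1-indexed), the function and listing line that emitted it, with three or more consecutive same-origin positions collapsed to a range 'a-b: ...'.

Answer: the defect is in gauge_drift at line 5.
Key observation: Log line 6 is where behavior first shows: 'recursing at 6 carrying 14' appears instead of 'recursing at 6 carrying 7'.
Call chain: main -> probe_limits(2, 2) (called at line 34).
First divergence: position 6 — the shown line 'recursing at 6 carrying 14' should read 'recursing at 6 carrying 7'.
Intended log window:
  4: stage values: 7 and 7
  5: recursing at 7 carrying 0
  6: recursing at 6 carrying 7
  7: recursing at 5 carrying 13
Execution walk:
  tally_events([4, 2, 0, -2, -2, 3, 12, 1, 12, 1]) -> 7  [called from grade_run, line 17]
  gauge_drift(0, 2) -> 2  [called from gauge_drift, line 5]
  gauge_drift(1, 4) -> 2  [called from gauge_drift, line 5]
  gauge_drift(2, 6) -> 2  [called from gauge_drift, line 5]
  gauge_drift(3, 8) -> 2  [called from gauge_drift, line 5]
  gauge_drift(4, 10) -> 2  [called from gauge_drift, line 5]
  gauge_drift(5, 12) -> 2  [called from gauge_drift, line 5]
  gauge_drift(6, 14) -> 2  [called from gauge_drift, line 5]
  gauge_drift(7, 0) -> 2  [called from grade_run, line 20]
  grade_run([4, 2, 0, -2, -2, 3, 12, 1, 12, 1]) -> 2  [called from main, line 32]
  probe_limits(2, 2) -> 1  [called from main, line 34]
Log origins:
  1: emitted by main (line 31)
  2: emitted by grade_run (line 16)
  3: emitted by tally_events (line 8)
  4: emitted by grade_run (line 19)
  5-11: emitted by gauge_drift (line 4)
  12: emitted by main (line 33)
  13: emitted by probe_limits (line 23)
A correct fix: line 5: replace `pos + pos` with `width + pos`.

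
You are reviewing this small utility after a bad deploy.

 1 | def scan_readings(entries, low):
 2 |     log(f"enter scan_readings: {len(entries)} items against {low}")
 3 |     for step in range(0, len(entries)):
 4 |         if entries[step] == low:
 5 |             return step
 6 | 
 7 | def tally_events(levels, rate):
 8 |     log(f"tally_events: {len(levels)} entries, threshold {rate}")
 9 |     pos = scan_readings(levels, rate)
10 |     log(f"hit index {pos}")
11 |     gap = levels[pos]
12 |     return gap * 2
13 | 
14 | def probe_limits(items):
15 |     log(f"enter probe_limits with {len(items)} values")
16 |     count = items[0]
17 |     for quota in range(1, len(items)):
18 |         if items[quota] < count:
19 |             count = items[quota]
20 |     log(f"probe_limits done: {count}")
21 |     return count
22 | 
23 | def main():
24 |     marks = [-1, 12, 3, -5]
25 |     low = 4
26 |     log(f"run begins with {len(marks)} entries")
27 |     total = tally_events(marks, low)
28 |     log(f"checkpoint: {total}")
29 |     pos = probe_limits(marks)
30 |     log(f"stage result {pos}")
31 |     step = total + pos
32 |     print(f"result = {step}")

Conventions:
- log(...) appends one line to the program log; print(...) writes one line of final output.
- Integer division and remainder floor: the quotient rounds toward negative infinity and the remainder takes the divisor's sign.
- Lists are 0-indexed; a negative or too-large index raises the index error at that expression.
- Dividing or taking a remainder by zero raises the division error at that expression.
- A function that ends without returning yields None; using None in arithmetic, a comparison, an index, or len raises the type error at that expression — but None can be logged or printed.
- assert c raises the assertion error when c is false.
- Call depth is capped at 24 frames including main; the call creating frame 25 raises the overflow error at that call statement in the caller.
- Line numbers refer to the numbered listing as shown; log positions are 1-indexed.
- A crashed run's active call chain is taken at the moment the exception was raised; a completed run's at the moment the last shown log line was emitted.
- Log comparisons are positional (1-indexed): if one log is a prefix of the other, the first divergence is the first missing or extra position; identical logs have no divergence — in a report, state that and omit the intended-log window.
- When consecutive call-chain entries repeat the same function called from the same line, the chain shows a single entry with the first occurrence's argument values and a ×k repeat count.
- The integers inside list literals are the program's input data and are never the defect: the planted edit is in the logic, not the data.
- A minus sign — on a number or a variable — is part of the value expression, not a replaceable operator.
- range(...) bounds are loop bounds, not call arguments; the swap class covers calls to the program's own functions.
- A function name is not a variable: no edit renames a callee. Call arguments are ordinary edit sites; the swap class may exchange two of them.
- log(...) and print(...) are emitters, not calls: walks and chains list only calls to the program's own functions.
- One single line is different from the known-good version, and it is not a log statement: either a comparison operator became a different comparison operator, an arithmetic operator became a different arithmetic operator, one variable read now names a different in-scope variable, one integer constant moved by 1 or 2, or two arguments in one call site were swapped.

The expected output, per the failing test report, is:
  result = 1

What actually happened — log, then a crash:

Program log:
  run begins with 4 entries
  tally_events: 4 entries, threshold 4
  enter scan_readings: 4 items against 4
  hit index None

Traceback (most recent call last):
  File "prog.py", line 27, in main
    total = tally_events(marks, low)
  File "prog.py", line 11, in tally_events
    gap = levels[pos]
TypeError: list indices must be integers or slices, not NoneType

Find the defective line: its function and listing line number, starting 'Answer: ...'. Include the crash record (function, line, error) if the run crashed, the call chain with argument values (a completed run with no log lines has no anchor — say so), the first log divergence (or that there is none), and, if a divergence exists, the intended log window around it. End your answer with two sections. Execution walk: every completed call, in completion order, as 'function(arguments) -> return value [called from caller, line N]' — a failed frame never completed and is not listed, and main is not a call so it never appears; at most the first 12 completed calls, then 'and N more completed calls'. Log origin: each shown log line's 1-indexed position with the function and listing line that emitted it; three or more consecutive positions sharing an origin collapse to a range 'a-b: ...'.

Answer: the defect is in main at line 25.
Core observation: Everything matches until log position 2, which reads 'tally_events: 4 entries, threshold 4' in place of 'tally_events: 4 entries, threshold 3'.
Crash: tally_events, line 11, TypeError.
Call chain: main -> tally_events([-1, 12, 3, -5], 4) (called at line 27).
First divergence: at position 2 the run shows 'tally_events: 4 entries, threshold 4' where the working version logs 'tally_events: 4 entries, threshold 3'.
Intended log window:
  1: run begins with 4 entries
  2: tally_events: 4 entries, threshold 3
  3: enter scan_readings: 4 items against 3
Execution walk:
  scan_readings([-1, 12, 3, -5], 4) -> None  [called from tally_events, line 9]
Origin of each log line:
  1: from main, line 26
  2: from tally_events, line 8
  3: from scan_readings, line 2
  4: from tally_events, line 10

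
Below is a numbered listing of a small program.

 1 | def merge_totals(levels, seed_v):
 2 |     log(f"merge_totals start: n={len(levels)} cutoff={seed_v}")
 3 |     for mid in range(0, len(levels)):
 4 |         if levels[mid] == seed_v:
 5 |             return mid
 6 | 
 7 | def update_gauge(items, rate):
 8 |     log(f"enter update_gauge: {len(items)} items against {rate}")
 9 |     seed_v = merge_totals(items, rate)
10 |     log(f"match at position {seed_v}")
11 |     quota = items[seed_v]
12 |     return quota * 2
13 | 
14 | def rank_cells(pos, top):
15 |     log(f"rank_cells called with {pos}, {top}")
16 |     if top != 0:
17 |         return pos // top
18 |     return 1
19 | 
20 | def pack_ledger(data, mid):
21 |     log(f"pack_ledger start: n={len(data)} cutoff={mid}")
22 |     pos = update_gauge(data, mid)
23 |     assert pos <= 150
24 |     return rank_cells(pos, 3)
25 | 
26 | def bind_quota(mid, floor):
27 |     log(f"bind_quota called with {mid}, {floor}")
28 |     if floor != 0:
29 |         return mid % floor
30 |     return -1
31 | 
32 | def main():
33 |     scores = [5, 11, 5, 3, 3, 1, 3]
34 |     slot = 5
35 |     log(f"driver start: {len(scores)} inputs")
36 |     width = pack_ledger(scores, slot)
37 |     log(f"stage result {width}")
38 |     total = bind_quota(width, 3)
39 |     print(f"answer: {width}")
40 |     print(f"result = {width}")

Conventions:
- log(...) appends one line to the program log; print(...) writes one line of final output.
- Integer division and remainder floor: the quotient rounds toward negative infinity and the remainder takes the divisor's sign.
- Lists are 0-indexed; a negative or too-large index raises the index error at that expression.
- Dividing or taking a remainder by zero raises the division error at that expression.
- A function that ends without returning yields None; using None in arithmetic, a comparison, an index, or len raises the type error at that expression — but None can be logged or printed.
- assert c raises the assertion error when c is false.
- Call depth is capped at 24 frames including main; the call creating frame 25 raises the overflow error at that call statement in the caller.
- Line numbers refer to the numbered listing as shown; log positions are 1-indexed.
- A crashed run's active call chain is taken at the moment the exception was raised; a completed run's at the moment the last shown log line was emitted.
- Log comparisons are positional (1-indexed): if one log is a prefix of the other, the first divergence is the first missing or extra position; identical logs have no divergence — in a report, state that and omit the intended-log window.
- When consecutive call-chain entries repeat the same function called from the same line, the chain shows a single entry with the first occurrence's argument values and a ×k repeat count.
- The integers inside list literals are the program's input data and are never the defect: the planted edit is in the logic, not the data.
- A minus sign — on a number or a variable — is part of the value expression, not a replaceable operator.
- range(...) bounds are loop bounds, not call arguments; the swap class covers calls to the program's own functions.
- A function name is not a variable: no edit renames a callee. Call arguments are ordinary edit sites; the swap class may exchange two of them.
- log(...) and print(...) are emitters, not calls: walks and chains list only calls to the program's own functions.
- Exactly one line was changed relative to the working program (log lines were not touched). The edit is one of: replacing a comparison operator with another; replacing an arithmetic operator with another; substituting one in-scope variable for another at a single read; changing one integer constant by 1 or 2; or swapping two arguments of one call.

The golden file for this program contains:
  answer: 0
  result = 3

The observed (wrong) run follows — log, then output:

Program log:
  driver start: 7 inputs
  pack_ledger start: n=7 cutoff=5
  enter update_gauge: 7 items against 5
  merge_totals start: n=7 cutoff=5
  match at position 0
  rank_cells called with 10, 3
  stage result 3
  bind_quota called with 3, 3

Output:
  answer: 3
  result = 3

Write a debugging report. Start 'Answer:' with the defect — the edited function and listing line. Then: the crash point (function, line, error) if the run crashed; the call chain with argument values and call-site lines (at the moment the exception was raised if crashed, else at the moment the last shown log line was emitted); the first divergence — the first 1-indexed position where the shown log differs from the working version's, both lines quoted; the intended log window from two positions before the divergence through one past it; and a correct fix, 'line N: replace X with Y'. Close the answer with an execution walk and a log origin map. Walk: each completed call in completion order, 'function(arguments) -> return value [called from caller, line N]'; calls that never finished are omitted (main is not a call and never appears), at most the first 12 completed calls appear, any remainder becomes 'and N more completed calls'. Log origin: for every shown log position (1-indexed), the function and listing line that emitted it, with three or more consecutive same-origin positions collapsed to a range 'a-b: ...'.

Answer: the defect is in main at line 39.
Key observation: Log streams are identical — the defect surfaces only in the printed output.
Call chain: main -> bind_quota(3, 3) (called at line 38).
First divergence: none (the log streams are identical).
Execution walk:
  merge_totals([5, 11, 5, 3, 3, 1, 3], 5) -> 0  [called from update_gauge, line 9]
  update_gauge([5, 11, 5, 3, 3, 1, 3], 5) -> 10  [called from pack_ledger, line 22]
  rank_cells(10, 3) -> 3  [called from pack_ledger, line 24]
  pack_ledger([5, 11, 5, 3, 3, 1, 3], 5) -> 3  [called from main, line 36]
  bind_quota(3, 3) -> 0  [called from main, line 38]
Log origin:
  1: from main, line 35
  2: from pack_ledger, line 21
  3: from update_gauge, line 8
  4: from merge_totals, line 2
  5: from update_gauge, line 10
  6: from rank_cells, line 15
  7: from main, line 37
  8: from bind_quota, line 27
A correct fix: line 39: replace `width` with `total`.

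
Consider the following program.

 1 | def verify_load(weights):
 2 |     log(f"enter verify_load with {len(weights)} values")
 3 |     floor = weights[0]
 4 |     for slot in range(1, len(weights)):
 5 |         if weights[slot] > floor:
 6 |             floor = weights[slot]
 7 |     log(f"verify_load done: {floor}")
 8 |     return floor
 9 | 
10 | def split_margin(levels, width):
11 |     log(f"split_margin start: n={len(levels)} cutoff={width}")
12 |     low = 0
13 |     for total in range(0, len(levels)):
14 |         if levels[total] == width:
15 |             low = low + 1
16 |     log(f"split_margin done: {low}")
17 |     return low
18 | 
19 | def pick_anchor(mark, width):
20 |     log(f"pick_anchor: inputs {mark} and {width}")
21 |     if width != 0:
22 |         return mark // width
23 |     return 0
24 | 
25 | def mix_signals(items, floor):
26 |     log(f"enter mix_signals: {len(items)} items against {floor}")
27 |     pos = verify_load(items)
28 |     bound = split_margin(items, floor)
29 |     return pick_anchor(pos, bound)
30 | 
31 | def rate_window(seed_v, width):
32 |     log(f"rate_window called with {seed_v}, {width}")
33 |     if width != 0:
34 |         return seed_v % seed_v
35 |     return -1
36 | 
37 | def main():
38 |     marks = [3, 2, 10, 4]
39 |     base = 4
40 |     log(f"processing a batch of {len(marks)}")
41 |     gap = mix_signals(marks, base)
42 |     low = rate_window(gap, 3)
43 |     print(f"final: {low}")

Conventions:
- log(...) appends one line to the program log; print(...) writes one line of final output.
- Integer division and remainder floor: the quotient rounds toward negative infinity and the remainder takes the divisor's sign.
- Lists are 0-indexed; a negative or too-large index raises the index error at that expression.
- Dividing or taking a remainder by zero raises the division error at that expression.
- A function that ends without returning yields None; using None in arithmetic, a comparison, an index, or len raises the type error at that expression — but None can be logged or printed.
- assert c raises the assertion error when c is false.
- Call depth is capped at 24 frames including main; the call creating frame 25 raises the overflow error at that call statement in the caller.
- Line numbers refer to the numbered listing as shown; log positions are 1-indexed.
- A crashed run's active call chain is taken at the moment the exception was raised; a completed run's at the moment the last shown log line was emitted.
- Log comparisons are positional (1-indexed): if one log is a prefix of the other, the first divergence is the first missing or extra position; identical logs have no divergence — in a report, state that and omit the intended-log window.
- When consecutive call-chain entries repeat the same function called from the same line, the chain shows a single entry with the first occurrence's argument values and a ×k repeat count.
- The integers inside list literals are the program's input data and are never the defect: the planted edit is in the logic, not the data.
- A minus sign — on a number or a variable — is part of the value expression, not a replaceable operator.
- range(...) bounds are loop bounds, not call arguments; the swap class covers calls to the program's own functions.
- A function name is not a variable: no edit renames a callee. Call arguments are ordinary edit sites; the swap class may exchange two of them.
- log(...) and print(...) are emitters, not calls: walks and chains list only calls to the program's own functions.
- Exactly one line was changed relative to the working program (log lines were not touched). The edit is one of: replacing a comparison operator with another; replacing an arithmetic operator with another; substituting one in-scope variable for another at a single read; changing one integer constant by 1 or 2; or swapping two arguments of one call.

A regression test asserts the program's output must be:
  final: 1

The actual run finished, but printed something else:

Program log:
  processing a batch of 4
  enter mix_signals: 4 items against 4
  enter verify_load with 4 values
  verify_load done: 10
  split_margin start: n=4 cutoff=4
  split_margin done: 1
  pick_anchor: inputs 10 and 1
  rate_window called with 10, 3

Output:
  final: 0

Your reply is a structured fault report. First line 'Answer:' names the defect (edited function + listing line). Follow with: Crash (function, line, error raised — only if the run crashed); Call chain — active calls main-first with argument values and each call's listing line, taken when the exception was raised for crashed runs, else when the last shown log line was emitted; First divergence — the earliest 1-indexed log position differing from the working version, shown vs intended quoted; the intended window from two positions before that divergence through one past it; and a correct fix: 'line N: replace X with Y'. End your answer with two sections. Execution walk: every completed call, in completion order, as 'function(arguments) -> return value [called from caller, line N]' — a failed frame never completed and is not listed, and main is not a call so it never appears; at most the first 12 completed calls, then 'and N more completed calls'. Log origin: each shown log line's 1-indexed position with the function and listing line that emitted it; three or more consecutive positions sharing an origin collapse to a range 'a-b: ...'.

Answer: the defect is in rate_window at line 34.
Key fact: Log streams are identical — the defect surfaces only in the printed output.
Call chain: main -> rate_window(10, 3) (called at line 42).
First divergence: there is none — every log position agrees.
Execution walk:
  verify_load([3, 2, 10, 4]) -> 10  [called from mix_signals, line 27]
  split_margin([3, 2, 10, 4], 4) -> 1  [called from mix_signals, line 28]
  pick_anchor(10, 1) -> 10  [called from mix_signals, line 29]
  mix_signals([3, 2, 10, 4], 4) -> 10  [called from main, line 41]
  rate_window(10, 3) -> 0  [called from main, line 42]
Log origin:
  1 — main, line 40
  2 — mix_signals, line 26
  3 — verify_load, line 2
  4 — verify_load, line 7
  5 — split_margin, line 11
  6 — split_margin, line 16
  7 — pick_anchor, line 20
  8 — rate_window, line 32
A correct fix: line 34: replace `seed_v % seed_v` with `seed_v % width`.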